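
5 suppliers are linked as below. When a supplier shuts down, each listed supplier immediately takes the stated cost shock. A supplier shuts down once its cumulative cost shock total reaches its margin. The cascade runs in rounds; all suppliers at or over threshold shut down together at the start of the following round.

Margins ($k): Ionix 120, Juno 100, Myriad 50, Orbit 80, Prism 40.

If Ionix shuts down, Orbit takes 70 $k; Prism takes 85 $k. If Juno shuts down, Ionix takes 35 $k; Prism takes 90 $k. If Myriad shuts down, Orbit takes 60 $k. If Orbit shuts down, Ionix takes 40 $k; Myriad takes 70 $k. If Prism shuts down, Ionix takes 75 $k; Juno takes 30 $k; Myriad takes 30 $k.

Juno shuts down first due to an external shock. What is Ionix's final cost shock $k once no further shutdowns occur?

110

Round 1 — Juno shuts down (initial).
  Ionix: +35 → 35 < 120
  Prism: +90 → 90 ≥ 40
Round 2 — Prism shuts down.
  Ionix: +75 → 110 < 120
  Myriad: +30 → 30 < 50
No further shutdowns.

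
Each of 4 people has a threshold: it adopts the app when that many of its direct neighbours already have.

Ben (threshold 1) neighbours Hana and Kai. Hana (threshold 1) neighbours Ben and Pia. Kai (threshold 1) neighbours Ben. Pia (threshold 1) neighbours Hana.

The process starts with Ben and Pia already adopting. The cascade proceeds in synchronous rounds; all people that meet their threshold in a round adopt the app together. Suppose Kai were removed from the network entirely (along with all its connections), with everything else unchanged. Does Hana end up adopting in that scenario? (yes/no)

yes

With Kai removed:
Round 1 — Ben, Pia adopt the app (initial).
Round 2 — checking thresholds:
  Hana: 2 of 2 neighbours ≥ 1, adopts the app.
Round 3 — no new adoptions; cascade stops.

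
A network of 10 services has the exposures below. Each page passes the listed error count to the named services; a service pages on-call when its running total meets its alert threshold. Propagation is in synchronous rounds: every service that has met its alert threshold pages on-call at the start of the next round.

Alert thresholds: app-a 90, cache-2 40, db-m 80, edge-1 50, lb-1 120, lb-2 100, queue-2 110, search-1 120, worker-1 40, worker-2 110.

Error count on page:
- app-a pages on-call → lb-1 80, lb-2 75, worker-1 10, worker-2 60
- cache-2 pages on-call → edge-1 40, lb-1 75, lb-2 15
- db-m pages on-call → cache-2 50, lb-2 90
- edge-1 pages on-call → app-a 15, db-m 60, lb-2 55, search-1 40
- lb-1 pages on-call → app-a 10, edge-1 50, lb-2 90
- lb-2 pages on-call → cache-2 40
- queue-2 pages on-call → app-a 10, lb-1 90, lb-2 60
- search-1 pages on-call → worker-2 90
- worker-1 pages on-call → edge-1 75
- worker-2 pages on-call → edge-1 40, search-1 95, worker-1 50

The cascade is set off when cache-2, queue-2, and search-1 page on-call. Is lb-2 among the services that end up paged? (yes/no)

yes

Round 1 — cache-2, queue-2, search-1 page on-call (initial).
  app-a: +10 → 10 < 90
  edge-1: +40 → 40 < 50
  lb-1: +75+90 → 165 ≥ 120
  lb-2: +15+60 → 75 < 100
  worker-2: +90 → 90 < 110
Round 2 — lb-1 pages on-call.
  app-a: +10 → 20 < 90
  edge-1: +50 → 90 ≥ 50
  lb-2: +90 → 165 ≥ 100
Round 3 — edge-1, lb-2 page on-call.
  app-a: +15 → 35 < 90
  db-m: +60 → 60 < 80
No further pages.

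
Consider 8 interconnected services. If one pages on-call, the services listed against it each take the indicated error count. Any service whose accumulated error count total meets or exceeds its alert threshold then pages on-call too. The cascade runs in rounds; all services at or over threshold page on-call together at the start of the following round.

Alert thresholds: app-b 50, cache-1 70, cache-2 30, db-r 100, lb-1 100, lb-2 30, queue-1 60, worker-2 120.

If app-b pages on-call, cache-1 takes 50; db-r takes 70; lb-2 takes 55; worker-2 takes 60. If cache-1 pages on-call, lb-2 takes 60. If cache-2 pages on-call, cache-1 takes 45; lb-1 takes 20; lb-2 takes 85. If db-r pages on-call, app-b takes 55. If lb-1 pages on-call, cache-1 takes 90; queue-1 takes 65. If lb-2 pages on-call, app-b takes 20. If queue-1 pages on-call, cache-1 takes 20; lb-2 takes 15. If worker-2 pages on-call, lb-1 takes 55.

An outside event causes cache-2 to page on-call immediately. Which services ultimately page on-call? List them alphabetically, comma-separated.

Round 1 — cache-2 pages on-call (initial).
  cache-1: +45 → 45 < 70
  lb-1: +20 → 20 < 100
  lb-2: +85 → 85 ≥ 30
Round 2 — lb-2 pages on-call.
  app-b: +20 → 20 < 50
No further pages.

cache-2, lb-2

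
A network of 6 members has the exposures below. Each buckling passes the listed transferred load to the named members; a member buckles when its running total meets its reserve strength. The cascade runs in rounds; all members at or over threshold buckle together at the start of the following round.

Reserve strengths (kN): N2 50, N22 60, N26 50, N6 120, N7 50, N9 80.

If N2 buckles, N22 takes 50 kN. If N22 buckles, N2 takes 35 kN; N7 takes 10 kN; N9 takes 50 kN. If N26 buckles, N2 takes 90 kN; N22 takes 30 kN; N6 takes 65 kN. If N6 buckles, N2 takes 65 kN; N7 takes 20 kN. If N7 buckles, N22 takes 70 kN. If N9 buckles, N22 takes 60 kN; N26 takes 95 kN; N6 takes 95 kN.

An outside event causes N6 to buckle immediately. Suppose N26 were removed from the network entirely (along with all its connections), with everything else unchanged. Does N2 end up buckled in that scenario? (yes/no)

With N26 removed:
Round 1 — N6 buckles (initial).
  N2: +65 → 65 ≥ 50
  N7: +20 → 20 < 50
Round 2 — N2 buckles.
  N22: +50 → 50 < 60
No further bucklings.

yes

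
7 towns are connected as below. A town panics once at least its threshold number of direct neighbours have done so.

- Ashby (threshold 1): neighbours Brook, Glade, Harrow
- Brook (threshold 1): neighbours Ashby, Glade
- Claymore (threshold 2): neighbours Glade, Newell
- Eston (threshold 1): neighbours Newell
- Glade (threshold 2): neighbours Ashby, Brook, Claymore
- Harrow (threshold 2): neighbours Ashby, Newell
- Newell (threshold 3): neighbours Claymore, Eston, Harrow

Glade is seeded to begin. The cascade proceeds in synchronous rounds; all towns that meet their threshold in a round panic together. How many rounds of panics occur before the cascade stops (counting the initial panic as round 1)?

2

Round 1 — Glade panics (initial).
Round 2 — checking thresholds:
  Ashby: 1 of 3 neighbours ≥ 1, panics.
  Brook: 1 of 2 neighbours ≥ 1, panics.
  Claymore: 1 of 2 neighbours < 2, not yet.
Round 3 — no new panics; cascade stops.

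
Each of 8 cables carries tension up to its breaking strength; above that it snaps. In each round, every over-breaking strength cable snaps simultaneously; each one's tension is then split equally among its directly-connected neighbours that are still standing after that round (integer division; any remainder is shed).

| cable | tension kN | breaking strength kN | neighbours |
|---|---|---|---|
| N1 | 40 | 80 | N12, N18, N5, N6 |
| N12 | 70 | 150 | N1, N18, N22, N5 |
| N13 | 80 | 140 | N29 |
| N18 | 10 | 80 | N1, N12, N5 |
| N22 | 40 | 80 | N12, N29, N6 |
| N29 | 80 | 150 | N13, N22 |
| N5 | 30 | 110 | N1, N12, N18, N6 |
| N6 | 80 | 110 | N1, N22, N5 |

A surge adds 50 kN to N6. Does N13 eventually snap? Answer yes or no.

Round 1 — N6 at 130 > 110. N6 snaps.
  N6 sheds 130 kN to N1, N22, N5: 43 each (1 lost).
    N1: 40+43 = 83 > 80
    N22: 40+43 = 83 > 80
    N5: 30+43 = 73 ≤ 110
Round 2 — N1, N22 snap.
  N1 sheds 83 kN to N12, N18, N5: 27 each (2 lost).
    N12: 70+27 = 97 ≤ 150
    N18: 10+27 = 37 ≤ 80
    N5: 73+27 = 100 ≤ 110
  N22 sheds 83 kN to N12, N29: 41 each (1 lost).
    N12: 97+41 = 138 ≤ 150
    N29: 80+41 = 121 ≤ 150
No further breaks.

no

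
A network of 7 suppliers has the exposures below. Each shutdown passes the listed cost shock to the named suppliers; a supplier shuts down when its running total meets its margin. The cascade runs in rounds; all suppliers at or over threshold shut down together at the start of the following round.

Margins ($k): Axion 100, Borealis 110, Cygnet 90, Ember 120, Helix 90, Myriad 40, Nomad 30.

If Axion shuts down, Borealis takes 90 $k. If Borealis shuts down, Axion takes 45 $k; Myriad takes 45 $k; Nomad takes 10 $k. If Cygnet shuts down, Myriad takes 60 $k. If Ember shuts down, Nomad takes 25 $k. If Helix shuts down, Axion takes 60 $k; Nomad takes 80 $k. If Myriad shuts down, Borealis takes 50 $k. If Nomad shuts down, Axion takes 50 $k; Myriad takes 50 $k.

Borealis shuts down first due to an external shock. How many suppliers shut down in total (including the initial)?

2

Round 1 — Borealis shuts down (initial).
  Axion: +45 → 45 < 100
  Myriad: +45 → 45 ≥ 40
  Nomad: +10 → 10 < 30
Round 2 — Myriad shuts down.
No further shutdowns.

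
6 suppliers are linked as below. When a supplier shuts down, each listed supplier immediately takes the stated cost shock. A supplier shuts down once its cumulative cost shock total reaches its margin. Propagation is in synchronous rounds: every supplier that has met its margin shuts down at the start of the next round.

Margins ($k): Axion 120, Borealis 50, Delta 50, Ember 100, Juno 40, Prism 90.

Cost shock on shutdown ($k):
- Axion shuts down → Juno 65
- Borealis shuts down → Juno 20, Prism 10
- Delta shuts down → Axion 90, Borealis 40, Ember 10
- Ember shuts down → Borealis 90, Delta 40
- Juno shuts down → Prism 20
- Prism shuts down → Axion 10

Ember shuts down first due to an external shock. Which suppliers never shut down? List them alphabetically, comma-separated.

Round 1 — Ember shuts down (initial).
  Borealis: +90 → 90 ≥ 50
  Delta: +40 → 40 < 50
Round 2 — Borealis shuts down.
  Juno: +20 → 20 < 40
  Prism: +10 → 10 < 90
No further shutdowns.

Axion, Delta, Juno, Prism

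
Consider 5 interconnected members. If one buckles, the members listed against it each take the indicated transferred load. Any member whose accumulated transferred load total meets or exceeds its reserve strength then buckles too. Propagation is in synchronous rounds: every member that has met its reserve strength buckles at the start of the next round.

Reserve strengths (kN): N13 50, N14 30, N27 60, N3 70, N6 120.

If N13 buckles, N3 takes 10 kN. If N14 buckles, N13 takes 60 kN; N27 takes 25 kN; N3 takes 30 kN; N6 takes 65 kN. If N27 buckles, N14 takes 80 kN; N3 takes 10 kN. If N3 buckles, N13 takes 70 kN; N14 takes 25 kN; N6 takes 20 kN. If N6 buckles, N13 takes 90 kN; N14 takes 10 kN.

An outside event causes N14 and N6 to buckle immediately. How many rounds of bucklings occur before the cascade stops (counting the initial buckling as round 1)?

2

Round 1 — N14, N6 buckle (initial).
  N13: +60+90 → 150 ≥ 50
  N27: +25 → 25 < 60
  N3: +30 → 30 < 70
Round 2 — N13 buckles.
  N3: +10 → 40 < 70
No further bucklings.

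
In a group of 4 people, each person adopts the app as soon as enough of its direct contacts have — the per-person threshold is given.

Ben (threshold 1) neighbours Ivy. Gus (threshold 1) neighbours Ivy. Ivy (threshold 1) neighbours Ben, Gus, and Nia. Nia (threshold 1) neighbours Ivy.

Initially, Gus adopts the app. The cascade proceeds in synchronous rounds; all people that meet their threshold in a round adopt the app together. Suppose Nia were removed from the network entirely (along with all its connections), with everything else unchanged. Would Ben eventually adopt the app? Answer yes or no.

yes

With Nia removed:
Round 1 — Gus adopts the app (initial).
Round 2 — checking thresholds:
  Ivy: 1 of 2 neighbours ≥ 1, adopts the app.
Round 3 — checking thresholds:
  Ben: 1 of 1 neighbours ≥ 1, adopts the app.
Round 4 — no new adoptions; cascade stops.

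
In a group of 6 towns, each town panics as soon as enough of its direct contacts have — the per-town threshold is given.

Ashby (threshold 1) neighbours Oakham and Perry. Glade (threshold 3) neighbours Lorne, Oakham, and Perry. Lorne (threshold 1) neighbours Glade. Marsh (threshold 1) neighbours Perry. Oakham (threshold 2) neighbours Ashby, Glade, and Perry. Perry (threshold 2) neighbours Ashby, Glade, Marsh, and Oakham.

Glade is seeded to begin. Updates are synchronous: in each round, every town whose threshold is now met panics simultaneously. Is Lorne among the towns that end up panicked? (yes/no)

Round 1 — Glade panics (initial).
Round 2 — checking thresholds:
  Lorne: 1 of 1 neighbours ≥ 1, panics.
  Oakham: 1 of 3 neighbours < 2, holds.
  Perry: 1 of 4 neighbours < 2, holds.
Round 3 — no new panics; cascade stops.

yes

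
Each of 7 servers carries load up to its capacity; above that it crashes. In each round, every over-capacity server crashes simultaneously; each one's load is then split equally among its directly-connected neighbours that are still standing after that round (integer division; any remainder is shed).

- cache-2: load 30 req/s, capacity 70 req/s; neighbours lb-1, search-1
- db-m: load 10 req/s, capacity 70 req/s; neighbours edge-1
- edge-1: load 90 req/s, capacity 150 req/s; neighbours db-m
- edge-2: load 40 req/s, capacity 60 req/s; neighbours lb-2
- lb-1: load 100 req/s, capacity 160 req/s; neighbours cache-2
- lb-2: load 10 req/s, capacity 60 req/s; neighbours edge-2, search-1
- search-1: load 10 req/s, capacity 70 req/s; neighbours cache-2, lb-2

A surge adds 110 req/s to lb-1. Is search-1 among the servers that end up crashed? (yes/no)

Round 1 — lb-1 at 210 > 160. lb-1 crashes.
  lb-1 sheds 210 req/s to cache-2: 210 each.
    cache-2: 30+210 = 240 > 70
Round 2 — cache-2 crashes.
  cache-2 sheds 240 req/s to search-1: 240 each.
    search-1: 10+240 = 250 > 70
Round 3 — search-1 crashes.
  search-1 sheds 250 req/s to lb-2: 250 each.
    lb-2: 10+250 = 260 > 60
Round 4 — lb-2 crashes.
  lb-2 sheds 260 req/s to edge-2: 260 each.
    edge-2: 40+260 = 300 > 60
Round 5 — edge-2 crashes.
  edge-2 sheds 300 req/s: no online neighbours, lost.
No further crashes.

yes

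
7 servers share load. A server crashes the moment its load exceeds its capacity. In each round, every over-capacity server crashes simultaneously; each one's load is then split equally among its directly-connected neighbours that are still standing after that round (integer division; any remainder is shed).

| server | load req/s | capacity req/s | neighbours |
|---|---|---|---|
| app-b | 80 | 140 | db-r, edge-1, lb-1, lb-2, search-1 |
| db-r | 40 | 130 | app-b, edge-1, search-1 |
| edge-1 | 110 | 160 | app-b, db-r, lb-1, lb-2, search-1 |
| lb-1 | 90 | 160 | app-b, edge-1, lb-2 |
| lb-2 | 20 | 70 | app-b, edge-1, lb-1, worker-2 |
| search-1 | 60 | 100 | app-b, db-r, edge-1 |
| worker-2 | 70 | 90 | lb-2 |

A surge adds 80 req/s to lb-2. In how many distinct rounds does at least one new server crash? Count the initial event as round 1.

2

Round 1 — lb-2 at 100 > 70. lb-2 crashes.
  lb-2 sheds 100 req/s to app-b, edge-1, lb-1, worker-2: 25 each.
    app-b: 80+25 = 105 ≤ 140
    edge-1: 110+25 = 135 ≤ 160
    lb-1: 90+25 = 115 ≤ 160
    worker-2: 70+25 = 95 > 90
Round 2 — worker-2 crashes.
  worker-2 sheds 95 req/s: no online neighbours, lost.
No further crashes.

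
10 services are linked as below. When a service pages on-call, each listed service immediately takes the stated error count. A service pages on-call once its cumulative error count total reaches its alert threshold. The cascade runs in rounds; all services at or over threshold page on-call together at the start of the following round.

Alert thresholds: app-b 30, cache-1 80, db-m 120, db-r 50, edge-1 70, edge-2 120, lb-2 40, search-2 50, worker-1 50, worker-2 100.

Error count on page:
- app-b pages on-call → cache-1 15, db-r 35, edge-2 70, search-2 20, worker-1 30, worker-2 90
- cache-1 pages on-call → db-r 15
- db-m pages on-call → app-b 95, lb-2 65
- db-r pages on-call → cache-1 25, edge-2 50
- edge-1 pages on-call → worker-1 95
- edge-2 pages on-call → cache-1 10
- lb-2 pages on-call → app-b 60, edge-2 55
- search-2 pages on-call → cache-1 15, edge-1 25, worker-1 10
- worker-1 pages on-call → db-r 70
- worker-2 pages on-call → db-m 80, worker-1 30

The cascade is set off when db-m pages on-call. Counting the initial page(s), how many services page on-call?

4

Round 1 — db-m pages on-call (initial).
  app-b: +95 → 95 ≥ 30
  lb-2: +65 → 65 ≥ 40
Round 2 — app-b, lb-2 page on-call.
  cache-1: +15 → 15 < 80
  db-r: +35 → 35 < 50
  edge-2: +70+55 → 125 ≥ 120
  search-2: +20 → 20 < 50
  worker-1: +30 → 30 < 50
  worker-2: +90 → 90 < 100
Round 3 — edge-2 pages on-call.
  cache-1: +10 → 25 < 80
No further pages.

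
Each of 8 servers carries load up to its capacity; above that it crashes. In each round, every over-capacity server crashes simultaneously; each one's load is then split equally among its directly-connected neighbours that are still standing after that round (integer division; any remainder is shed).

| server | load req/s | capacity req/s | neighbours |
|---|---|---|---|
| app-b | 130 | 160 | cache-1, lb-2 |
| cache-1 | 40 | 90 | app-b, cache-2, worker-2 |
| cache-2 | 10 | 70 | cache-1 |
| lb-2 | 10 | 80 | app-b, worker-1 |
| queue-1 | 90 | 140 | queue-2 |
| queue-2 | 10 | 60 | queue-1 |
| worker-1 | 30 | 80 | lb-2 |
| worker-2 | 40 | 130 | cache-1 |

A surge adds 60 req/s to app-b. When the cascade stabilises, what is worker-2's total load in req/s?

107

Round 1 — app-b at 190 > 160. app-b crashes.
  app-b sheds 190 req/s to cache-1, lb-2: 95 each.
    cache-1: 40+95 = 135 > 90
    lb-2: 10+95 = 105 > 80
Round 2 — cache-1, lb-2 crash.
  cache-1 sheds 135 req/s to cache-2, worker-2: 67 each (1 lost).
    cache-2: 10+67 = 77 > 70
    worker-2: 40+67 = 107 ≤ 130
  lb-2 sheds 105 req/s to worker-1: 105 each.
    worker-1: 30+105 = 135 > 80
Round 3 — cache-2, worker-1 crash.
  cache-2 sheds 77 req/s: no online neighbours, lost.
  worker-1 sheds 135 req/s: no online neighbours, lost.
No further crashes.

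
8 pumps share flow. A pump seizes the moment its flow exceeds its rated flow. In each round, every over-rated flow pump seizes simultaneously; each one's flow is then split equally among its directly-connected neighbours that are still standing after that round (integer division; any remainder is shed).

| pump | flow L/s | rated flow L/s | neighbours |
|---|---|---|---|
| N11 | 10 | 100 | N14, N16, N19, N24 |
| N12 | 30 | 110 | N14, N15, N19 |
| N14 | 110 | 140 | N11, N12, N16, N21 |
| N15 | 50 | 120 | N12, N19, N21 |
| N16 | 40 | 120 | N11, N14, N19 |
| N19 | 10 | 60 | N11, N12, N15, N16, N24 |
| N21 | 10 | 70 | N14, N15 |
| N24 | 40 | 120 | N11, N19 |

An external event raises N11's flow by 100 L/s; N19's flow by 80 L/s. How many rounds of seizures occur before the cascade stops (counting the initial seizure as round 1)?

3

Round 1 — N11 at 110 > 100; N19 at 90 > 60. N11, N19 seize.
  N11 sheds 110 L/s to N14, N16, N24: 36 each (2 lost).
    N14: 110+36 = 146 > 140
    N16: 40+36 = 76 ≤ 120
    N24: 40+36 = 76 ≤ 120
  N19 sheds 90 L/s to N12, N15, N16, N24: 22 each (2 lost).
    N12: 30+22 = 52 ≤ 110
    N15: 50+22 = 72 ≤ 120
    N16: 76+22 = 98 ≤ 120
    N24: 76+22 = 98 ≤ 120
Round 2 — N14 seizes.
  N14 sheds 146 L/s to N12, N16, N21: 48 each (2 lost).
    N12: 52+48 = 100 ≤ 110
    N16: 98+48 = 146 > 120
    N21: 10+48 = 58 ≤ 70
Round 3 — N16 seizes.
  N16 sheds 146 L/s: no online neighbours, lost.
No further seizures.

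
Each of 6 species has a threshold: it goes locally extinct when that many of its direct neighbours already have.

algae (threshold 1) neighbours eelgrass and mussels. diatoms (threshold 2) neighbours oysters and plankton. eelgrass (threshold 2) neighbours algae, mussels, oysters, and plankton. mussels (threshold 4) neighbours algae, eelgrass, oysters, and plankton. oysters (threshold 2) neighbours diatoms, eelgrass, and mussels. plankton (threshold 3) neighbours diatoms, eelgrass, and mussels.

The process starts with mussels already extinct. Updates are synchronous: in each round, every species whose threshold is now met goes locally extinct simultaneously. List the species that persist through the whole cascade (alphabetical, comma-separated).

diatoms, plankton

Round 1 — mussels goes locally extinct (initial).
Round 2 — checking thresholds:
  algae: 1 of 2 neighbours ≥ 1, goes locally extinct.
  eelgrass: 1 of 4 neighbours < 2, holds.
  oysters: 1 of 3 neighbours < 2, holds.
  plankton: 1 of 3 neighbours < 3, holds.
Round 3 — checking thresholds:
  eelgrass: 2 of 4 neighbours ≥ 2, goes locally extinct.
  oysters: 1 of 3 neighbours < 2, holds.
  plankton: 1 of 3 neighbours < 3, holds.
Round 4 — checking thresholds:
  oysters: 2 of 3 neighbours ≥ 2, goes locally extinct.
  plankton: 2 of 3 neighbours < 3, holds.
Round 5 — no new extinctions; cascade stops.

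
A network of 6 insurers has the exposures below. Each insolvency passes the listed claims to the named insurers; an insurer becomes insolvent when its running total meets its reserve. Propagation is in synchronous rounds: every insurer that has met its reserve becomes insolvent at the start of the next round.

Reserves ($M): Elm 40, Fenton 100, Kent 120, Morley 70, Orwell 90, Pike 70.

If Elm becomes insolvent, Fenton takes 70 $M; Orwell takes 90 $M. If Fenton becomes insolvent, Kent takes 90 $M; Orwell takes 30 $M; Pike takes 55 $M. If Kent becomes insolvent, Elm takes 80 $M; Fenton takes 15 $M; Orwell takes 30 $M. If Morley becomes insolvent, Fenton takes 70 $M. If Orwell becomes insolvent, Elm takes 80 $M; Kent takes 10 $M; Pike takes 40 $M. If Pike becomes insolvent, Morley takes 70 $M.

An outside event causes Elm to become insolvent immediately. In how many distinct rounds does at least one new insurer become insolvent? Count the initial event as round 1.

2

Round 1 — Elm becomes insolvent (initial).
  Fenton: +70 → 70 < 100
  Orwell: +90 → 90 ≥ 90
Round 2 — Orwell becomes insolvent.
  Kent: +10 → 10 < 120
  Pike: +40 → 40 < 70
No further insolvencies.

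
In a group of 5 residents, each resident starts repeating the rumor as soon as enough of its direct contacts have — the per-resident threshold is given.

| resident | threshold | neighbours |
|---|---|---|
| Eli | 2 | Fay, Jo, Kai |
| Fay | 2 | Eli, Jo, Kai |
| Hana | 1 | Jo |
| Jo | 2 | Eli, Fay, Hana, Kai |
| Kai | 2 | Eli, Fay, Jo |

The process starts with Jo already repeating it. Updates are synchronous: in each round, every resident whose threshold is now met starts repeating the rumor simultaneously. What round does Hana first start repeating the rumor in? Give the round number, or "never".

2

Round 1 — Jo starts repeating the rumor (initial).
Round 2 — checking thresholds:
  Eli: 1 of 3 neighbours < 2, holds.
  Fay: 1 of 3 neighbours < 2, holds.
  Hana: 1 of 1 neighbours ≥ 1, starts repeating the rumor.
  Kai: 1 of 3 neighbours < 2, holds.
Round 3 — no new spreads; cascade stops.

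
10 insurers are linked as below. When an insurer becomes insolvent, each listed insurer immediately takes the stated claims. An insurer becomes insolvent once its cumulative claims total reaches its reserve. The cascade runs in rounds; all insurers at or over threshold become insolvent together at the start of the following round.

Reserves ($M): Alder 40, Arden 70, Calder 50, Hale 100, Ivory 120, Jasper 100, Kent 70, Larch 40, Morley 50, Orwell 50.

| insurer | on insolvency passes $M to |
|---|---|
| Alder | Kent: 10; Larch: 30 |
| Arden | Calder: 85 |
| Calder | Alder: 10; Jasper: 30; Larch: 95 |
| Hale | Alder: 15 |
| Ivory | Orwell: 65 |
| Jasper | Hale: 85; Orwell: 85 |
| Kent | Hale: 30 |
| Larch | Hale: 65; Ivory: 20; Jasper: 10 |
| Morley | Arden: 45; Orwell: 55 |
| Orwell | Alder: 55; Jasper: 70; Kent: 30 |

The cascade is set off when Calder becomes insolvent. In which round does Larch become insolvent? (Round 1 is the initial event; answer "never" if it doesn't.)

Round 1 — Calder becomes insolvent (initial).
  Alder: +10 → 10 < 40
  Jasper: +30 → 30 < 100
  Larch: +95 → 95 ≥ 40
Round 2 — Larch becomes insolvent.
  Hale: +65 → 65 < 100
  Ivory: +20 → 20 < 120
  Jasper: +10 → 40 < 100
No further insolvencies.

2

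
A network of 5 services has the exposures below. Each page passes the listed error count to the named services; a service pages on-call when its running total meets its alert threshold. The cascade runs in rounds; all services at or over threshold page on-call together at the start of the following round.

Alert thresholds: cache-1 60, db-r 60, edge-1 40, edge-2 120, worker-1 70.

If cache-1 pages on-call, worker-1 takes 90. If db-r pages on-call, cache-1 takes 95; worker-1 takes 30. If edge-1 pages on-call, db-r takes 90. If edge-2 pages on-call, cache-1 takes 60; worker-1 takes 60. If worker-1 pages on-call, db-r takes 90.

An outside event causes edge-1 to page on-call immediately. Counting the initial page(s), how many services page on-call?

4

Round 1 — edge-1 pages on-call (initial).
  db-r: +90 → 90 ≥ 60
Round 2 — db-r pages on-call.
  cache-1: +95 → 95 ≥ 60
  worker-1: +30 → 30 < 70
Round 3 — cache-1 pages on-call.
  worker-1: +90 → 120 ≥ 70
Round 4 — worker-1 pages on-call.
No further pages.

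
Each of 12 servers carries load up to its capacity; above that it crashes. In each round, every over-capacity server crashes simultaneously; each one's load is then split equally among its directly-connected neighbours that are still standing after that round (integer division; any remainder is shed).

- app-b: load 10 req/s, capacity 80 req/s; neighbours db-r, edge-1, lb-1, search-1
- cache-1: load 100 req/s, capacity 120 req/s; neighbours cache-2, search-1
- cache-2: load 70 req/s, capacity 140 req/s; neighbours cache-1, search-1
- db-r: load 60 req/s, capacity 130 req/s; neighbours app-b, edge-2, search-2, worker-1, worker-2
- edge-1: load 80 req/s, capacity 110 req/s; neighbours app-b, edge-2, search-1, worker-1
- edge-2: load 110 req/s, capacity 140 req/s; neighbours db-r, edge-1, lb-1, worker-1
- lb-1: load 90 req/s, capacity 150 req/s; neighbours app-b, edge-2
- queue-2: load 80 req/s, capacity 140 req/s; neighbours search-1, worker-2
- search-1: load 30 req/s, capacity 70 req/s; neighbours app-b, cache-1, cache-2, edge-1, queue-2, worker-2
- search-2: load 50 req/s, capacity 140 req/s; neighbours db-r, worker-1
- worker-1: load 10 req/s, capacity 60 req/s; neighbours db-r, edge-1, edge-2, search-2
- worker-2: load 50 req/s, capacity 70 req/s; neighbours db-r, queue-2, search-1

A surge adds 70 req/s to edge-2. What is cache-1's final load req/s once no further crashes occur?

Round 1 — edge-2 at 180 > 140. edge-2 crashes.
  edge-2 sheds 180 req/s to db-r, edge-1, lb-1, worker-1: 45 each.
    db-r: 60+45 = 105 ≤ 130
    edge-1: 80+45 = 125 > 110
    lb-1: 90+45 = 135 ≤ 150
    worker-1: 10+45 = 55 ≤ 60
Round 2 — edge-1 crashes.
  edge-1 sheds 125 req/s to app-b, search-1, worker-1: 41 each (2 lost).
    app-b: 10+41 = 51 ≤ 80
    search-1: 30+41 = 71 > 70
    worker-1: 55+41 = 96 > 60
Round 3 — search-1, worker-1 crash.
  search-1 sheds 71 req/s to app-b, cache-1, cache-2, queue-2, worker-2: 14 each (1 lost).
    app-b: 51+14 = 65 ≤ 80
    cache-1: 100+14 = 114 ≤ 120
    cache-2: 70+14 = 84 ≤ 140
    queue-2: 80+14 = 94 ≤ 140
    worker-2: 50+14 = 64 ≤ 70
  worker-1 sheds 96 req/s to db-r, search-2: 48 each.
    db-r: 105+48 = 153 > 130
    search-2: 50+48 = 98 ≤ 140
Round 4 — db-r crashes.
  db-r sheds 153 req/s to app-b, search-2, worker-2: 51 each.
    app-b: 65+51 = 116 > 80
    search-2: 98+51 = 149 > 140
    worker-2: 64+51 = 115 > 70
Round 5 — app-b, search-2, worker-2 crash.
  app-b sheds 116 req/s to lb-1: 116 each.
    lb-1: 135+116 = 251 > 150
  search-2 sheds 149 req/s: no online neighbours, lost.
  worker-2 sheds 115 req/s to queue-2: 115 each.
    queue-2: 94+115 = 209 > 140
Round 6 — lb-1, queue-2 crash.
  lb-1 sheds 251 req/s: no online neighbours, lost.
  queue-2 sheds 209 req/s: no online neighbours, lost.
No further crashes.

114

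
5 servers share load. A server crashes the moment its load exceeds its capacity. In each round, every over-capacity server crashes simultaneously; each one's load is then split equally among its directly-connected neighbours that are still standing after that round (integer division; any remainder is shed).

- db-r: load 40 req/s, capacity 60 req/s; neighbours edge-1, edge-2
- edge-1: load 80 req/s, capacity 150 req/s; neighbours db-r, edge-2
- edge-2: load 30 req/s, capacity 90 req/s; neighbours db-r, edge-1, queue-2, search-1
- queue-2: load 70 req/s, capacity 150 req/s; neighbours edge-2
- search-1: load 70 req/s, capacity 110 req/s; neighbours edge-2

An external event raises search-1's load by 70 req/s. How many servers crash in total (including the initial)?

4

Round 1 — search-1 at 140 > 110. search-1 crashes.
  search-1 sheds 140 req/s to edge-2: 140 each.
    edge-2: 30+140 = 170 > 90
Round 2 — edge-2 crashes.
  edge-2 sheds 170 req/s to db-r, edge-1, queue-2: 56 each (2 lost).
    db-r: 40+56 = 96 > 60
    edge-1: 80+56 = 136 ≤ 150
    queue-2: 70+56 = 126 ≤ 150
Round 3 — db-r crashes.
  db-r sheds 96 req/s to edge-1: 96 each.
    edge-1: 136+96 = 232 > 150
Round 4 — edge-1 crashes.
  edge-1 sheds 232 req/s: no online neighbours, lost.
No further crashes.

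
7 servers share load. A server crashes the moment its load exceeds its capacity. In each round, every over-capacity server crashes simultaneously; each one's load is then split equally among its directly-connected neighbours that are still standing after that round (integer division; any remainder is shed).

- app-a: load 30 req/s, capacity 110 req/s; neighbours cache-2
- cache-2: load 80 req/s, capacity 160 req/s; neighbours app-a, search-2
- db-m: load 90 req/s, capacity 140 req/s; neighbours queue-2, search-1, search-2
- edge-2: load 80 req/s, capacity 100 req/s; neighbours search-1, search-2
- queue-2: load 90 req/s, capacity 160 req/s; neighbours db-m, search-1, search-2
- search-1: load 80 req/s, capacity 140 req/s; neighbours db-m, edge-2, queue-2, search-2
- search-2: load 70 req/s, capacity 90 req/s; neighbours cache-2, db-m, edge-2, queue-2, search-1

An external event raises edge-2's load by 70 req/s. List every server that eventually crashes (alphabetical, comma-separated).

db-m, edge-2, queue-2, search-1, search-2

Round 1 — edge-2 at 150 > 100. edge-2 crashes.
  edge-2 sheds 150 req/s to search-1, search-2: 75 each.
    search-1: 80+75 = 155 > 140
    search-2: 70+75 = 145 > 90
Round 2 — search-1, search-2 crash.
  search-1 sheds 155 req/s to db-m, queue-2: 77 each (1 lost).
    db-m: 90+77 = 167 > 140
    queue-2: 90+77 = 167 > 160
  search-2 sheds 145 req/s to cache-2, db-m, queue-2: 48 each (1 lost).
    cache-2: 80+48 = 128 ≤ 160
    db-m: 167+48 = 215 > 140
    queue-2: 167+48 = 215 > 160
Round 3 — db-m, queue-2 crash.
  db-m sheds 215 req/s: no online neighbours, lost.
  queue-2 sheds 215 req/s: no online neighbours, lost.
No further crashes.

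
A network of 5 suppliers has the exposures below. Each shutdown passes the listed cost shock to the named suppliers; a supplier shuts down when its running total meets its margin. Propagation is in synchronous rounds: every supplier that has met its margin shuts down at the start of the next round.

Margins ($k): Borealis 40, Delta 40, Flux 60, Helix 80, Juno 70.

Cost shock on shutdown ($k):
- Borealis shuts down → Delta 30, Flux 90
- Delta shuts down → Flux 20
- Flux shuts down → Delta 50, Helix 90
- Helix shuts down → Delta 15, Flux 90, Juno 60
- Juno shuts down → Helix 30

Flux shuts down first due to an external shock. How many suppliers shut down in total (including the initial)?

Round 1 — Flux shuts down (initial).
  Delta: +50 → 50 ≥ 40
  Helix: +90 → 90 ≥ 80
Round 2 — Delta, Helix shut down.
  Juno: +60 → 60 < 70
No further shutdowns.

3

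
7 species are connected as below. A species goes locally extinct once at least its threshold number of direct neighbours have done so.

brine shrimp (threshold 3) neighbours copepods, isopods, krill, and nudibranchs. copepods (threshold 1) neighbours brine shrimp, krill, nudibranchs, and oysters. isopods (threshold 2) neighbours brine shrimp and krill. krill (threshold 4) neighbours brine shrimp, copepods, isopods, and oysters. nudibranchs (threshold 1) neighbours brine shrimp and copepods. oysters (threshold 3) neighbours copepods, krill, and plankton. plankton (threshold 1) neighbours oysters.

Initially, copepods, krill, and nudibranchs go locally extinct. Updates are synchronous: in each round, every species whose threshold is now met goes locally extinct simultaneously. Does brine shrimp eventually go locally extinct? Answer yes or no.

yes

Round 1 — copepods, krill, nudibranchs go locally extinct (initial).
Round 2 — checking thresholds:
  brine shrimp: 3 of 4 neighbours ≥ 3, goes locally extinct.
  isopods: 1 of 2 neighbours < 2, holds.
  oysters: 2 of 3 neighbours < 3, holds.
Round 3 — checking thresholds:
  isopods: 2 of 2 neighbours ≥ 2, goes locally extinct.
  oysters: 2 of 3 neighbours < 3, holds.
Round 4 — no new extinctions; cascade stops.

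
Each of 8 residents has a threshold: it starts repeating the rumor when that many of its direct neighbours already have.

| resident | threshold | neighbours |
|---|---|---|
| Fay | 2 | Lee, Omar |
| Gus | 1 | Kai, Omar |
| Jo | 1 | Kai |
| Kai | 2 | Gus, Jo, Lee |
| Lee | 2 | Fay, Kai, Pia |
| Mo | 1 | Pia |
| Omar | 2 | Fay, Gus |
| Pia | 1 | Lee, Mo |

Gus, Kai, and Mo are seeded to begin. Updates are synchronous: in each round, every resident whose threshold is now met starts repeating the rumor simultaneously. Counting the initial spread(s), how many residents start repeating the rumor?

Round 1 — Gus, Kai, Mo start repeating the rumor (initial).
Round 2 — checking thresholds:
  Jo: 1 of 1 neighbours ≥ 1, starts repeating the rumor.
  Lee: 1 of 3 neighbours < 2, holds.
  Omar: 1 of 2 neighbours < 2, holds.
  Pia: 1 of 2 neighbours ≥ 1, starts repeating the rumor.
Round 3 — checking thresholds:
  Lee: 2 of 3 neighbours ≥ 2, starts repeating the rumor.
  Omar: 1 of 2 neighbours < 2, holds.
Round 4 — no new spreads; cascade stops.

6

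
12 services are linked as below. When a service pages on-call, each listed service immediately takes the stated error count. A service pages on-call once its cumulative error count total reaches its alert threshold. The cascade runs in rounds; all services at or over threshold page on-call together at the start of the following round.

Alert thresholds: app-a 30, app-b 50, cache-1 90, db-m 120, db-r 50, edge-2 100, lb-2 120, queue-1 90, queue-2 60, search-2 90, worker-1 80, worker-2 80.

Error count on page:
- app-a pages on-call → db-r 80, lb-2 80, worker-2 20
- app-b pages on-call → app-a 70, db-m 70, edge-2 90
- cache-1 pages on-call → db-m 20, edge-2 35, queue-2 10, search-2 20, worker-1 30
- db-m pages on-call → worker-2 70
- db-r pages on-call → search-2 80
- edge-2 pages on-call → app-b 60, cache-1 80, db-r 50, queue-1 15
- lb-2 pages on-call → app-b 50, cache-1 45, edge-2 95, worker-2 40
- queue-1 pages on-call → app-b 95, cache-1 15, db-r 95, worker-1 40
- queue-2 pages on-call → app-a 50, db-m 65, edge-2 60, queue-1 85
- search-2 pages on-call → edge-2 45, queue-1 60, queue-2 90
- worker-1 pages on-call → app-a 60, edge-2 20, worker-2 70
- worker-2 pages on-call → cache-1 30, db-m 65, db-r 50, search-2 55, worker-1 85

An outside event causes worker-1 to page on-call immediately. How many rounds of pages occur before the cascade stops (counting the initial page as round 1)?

Round 1 — worker-1 pages on-call (initial).
  app-a: +60 → 60 ≥ 30
  edge-2: +20 → 20 < 100
  worker-2: +70 → 70 < 80
Round 2 — app-a pages on-call.
  db-r: +80 → 80 ≥ 50
  lb-2: +80 → 80 < 120
  worker-2: +20 → 90 ≥ 80
Round 3 — db-r, worker-2 page on-call.
  cache-1: +30 → 30 < 90
  db-m: +65 → 65 < 120
  search-2: +80+55 → 135 ≥ 90
Round 4 — search-2 pages on-call.
  edge-2: +45 → 65 < 100
  queue-1: +60 → 60 < 90
  queue-2: +90 → 90 ≥ 60
Round 5 — queue-2 pages on-call.
  db-m: +65 → 130 ≥ 120
  edge-2: +60 → 125 ≥ 100
  queue-1: +85 → 145 ≥ 90
Round 6 — db-m, edge-2, queue-1 page on-call.
  app-b: +60+95 → 155 ≥ 50
  cache-1: +80+15 → 125 ≥ 90
Round 7 — app-b, cache-1 page on-call.
No further pages.

7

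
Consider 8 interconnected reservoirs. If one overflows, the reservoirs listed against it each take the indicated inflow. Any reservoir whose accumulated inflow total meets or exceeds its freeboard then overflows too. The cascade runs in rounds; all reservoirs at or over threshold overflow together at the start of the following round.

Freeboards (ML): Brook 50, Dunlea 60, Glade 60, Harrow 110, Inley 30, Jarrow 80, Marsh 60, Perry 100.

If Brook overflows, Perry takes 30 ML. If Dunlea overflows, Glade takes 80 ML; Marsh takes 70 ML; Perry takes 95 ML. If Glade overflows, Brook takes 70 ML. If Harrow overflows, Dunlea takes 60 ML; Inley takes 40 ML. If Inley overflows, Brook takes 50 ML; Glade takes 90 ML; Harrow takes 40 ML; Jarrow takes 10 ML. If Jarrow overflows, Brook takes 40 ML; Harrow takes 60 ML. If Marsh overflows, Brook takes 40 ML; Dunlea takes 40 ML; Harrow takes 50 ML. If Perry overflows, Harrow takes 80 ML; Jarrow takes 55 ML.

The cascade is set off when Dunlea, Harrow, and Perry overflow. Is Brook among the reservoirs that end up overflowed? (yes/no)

yes

Round 1 — Dunlea, Harrow, Perry overflow (initial).
  Glade: +80 → 80 ≥ 60
  Inley: +40 → 40 ≥ 30
  Jarrow: +55 → 55 < 80
  Marsh: +70 → 70 ≥ 60
Round 2 — Glade, Inley, Marsh overflow.
  Brook: +70+50+40 → 160 ≥ 50
  Jarrow: +10 → 65 < 80
Round 3 — Brook overflows.
No further overflows.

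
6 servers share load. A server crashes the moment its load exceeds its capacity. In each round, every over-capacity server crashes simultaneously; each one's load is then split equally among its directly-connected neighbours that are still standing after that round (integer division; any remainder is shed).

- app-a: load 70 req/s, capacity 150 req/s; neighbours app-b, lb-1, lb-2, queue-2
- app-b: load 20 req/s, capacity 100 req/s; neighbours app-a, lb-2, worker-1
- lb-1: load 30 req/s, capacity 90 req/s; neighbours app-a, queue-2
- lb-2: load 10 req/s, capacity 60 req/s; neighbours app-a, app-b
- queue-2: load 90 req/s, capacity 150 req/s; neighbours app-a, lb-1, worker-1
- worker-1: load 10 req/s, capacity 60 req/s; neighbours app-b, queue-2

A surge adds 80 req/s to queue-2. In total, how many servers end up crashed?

Round 1 — queue-2 at 170 > 150. queue-2 crashes.
  queue-2 sheds 170 req/s to app-a, lb-1, worker-1: 56 each (2 lost).
    app-a: 70+56 = 126 ≤ 150
    lb-1: 30+56 = 86 ≤ 90
    worker-1: 10+56 = 66 > 60
Round 2 — worker-1 crashes.
  worker-1 sheds 66 req/s to app-b: 66 each.
    app-b: 20+66 = 86 ≤ 100
No further crashes.

2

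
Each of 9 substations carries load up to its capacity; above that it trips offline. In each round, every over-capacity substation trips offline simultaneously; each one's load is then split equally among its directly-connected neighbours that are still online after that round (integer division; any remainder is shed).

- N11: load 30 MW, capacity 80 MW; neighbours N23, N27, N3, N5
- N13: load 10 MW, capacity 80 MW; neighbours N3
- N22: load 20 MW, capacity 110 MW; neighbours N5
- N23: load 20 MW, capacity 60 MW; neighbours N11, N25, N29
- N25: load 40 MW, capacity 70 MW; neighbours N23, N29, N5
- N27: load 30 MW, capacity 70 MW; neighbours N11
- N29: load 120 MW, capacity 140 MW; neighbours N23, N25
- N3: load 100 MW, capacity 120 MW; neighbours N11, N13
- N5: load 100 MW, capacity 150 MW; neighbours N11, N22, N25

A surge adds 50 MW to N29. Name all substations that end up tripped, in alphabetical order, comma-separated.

N11, N13, N22, N23, N25, N27, N29, N3, N5

Round 1 — N29 at 170 > 140. N29 trips offline.
  N29 sheds 170 MW to N23, N25: 85 each.
    N23: 20+85 = 105 > 60
    N25: 40+85 = 125 > 70
Round 2 — N23, N25 trip offline.
  N23 sheds 105 MW to N11: 105 each.
    N11: 30+105 = 135 > 80
  N25 sheds 125 MW to N5: 125 each.
    N5: 100+125 = 225 > 150
Round 3 — N11, N5 trip offline.
  N11 sheds 135 MW to N27, N3: 67 each (1 lost).
    N27: 30+67 = 97 > 70
    N3: 100+67 = 167 > 120
  N5 sheds 225 MW to N22: 225 each.
    N22: 20+225 = 245 > 110
Round 4 — N22, N27, N3 trip offline.
  N22 sheds 245 MW: no online neighbours, lost.
  N27 sheds 97 MW: no online neighbours, lost.
  N3 sheds 167 MW to N13: 167 each.
    N13: 10+167 = 177 > 80
Round 5 — N13 trips offline.
  N13 sheds 177 MW: no online neighbours, lost.
No further trips.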